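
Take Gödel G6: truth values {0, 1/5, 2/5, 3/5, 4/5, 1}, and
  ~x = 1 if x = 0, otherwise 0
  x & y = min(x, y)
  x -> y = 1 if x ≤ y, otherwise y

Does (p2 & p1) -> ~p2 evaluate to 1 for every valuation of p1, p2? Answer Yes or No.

No

Counterexample: take p1 = 1/5, p2 = 1/5.
p2 & p1 = 1/5 & 1/5 = 1/5
~p2 = ~1/5 = 0
(p2 & p1) -> ~p2 = 1/5 -> 0 = 0
This gives 0 ≠ 1.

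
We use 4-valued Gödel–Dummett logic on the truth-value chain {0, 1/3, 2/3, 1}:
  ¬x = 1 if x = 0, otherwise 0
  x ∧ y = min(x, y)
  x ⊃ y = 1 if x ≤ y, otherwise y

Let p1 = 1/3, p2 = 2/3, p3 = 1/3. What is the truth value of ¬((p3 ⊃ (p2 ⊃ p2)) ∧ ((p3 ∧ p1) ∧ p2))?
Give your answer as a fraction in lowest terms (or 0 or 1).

p2 ⊃ p2 = 2/3 ⊃ 2/3 = 1
p3 ⊃ (p2 ⊃ p2) = 1/3 ⊃ 1 = 1
p3 ∧ p1 = 1/3 ∧ 1/3 = 1/3
(p3 ∧ p1) ∧ p2 = 1/3 ∧ 2/3 = 1/3
(p3 ⊃ (p2 ⊃ p2)) ∧ ((p3 ∧ p1) ∧ p2) = 1 ∧ 1/3 = 1/3
¬((p3 ⊃ (p2 ⊃ p2)) ∧ ((p3 ∧ p1) ∧ p2)) = ¬1/3 = 0

0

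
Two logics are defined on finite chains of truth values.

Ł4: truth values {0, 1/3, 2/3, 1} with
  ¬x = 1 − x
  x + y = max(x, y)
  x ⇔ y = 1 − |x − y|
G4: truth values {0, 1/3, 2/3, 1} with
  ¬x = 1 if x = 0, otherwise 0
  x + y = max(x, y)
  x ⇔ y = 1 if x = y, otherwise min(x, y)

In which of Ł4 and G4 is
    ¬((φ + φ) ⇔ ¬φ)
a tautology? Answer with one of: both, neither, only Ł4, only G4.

only G4

In Ł4: at φ = 1/3 the value is 1/3 — not a tautology.
In G4: every assignment gives 1 — tautology.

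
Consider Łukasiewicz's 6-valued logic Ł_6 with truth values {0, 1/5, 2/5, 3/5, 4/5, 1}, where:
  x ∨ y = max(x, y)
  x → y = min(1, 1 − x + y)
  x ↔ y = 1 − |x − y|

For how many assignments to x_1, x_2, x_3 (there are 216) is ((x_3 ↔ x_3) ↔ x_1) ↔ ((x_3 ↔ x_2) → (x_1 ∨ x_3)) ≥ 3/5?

142

value 1: 51 assignments (counts)
value 4/5: 51 assignments (counts)
value 3/5: 40 assignments (counts)
value 2/5: 32 assignments
value 1/5: 25 assignments
value 0: 17 assignments
So 142 of the 216 assignments meet the threshold.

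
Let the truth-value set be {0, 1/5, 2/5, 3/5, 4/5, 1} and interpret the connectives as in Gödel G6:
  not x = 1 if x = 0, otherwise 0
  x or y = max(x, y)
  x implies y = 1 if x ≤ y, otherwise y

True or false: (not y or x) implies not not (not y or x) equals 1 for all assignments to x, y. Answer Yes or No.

Yes

At x = 3/5, y = 2/5, for instance:
not y = not 2/5 = 0
not y or x = 0 or 3/5 = 3/5
not (not y or x) = not 3/5 = 0
not not (not y or x) = not 0 = 1
(not y or x) implies not not (not y or x) = 3/5 implies 1 = 1
and checking the remaining 35 assignments likewise gives ≥ 1 in every case.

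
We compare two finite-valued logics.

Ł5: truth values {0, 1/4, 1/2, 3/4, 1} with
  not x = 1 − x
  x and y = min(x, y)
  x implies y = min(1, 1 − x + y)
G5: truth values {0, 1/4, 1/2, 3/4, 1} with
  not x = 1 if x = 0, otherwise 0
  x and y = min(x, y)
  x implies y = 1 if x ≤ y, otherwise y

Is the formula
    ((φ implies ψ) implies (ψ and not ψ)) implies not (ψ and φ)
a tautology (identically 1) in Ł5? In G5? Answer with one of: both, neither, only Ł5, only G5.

only G5

In Ł5: at φ = 3/4, ψ = 1/2 the value is 3/4 — not a tautology.
In G5: every assignment gives 1 — tautology.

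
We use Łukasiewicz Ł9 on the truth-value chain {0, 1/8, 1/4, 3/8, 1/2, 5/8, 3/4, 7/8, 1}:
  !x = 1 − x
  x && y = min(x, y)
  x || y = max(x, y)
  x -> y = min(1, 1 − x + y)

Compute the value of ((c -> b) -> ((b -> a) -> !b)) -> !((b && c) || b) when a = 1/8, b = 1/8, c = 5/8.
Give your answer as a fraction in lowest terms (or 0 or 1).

c -> b = 5/8 -> 1/8 = 1/2
b -> a = 1/8 -> 1/8 = 1
!b = !1/8 = 7/8
(b -> a) -> !b = 1 -> 7/8 = 7/8
(c -> b) -> ((b -> a) -> !b) = 1/2 -> 7/8 = 1
b && c = 1/8 && 5/8 = 1/8
(b && c) || b = 1/8 || 1/8 = 1/8
!((b && c) || b) = !1/8 = 7/8
((c -> b) -> ((b -> a) -> !b)) -> !((b && c) || b) = 1 -> 7/8 = 7/8

7/8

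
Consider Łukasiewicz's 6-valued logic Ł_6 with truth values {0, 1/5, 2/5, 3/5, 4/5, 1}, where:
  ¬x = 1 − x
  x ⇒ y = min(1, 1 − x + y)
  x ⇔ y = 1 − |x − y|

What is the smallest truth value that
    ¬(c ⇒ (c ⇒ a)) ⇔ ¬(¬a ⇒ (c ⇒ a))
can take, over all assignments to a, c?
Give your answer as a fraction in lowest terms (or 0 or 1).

Take a = 0, c = 2/5:
c ⇒ a = 2/5 ⇒ 0 = 3/5
c ⇒ (c ⇒ a) = 2/5 ⇒ 3/5 = 1
¬(c ⇒ (c ⇒ a)) = ¬1 = 0
¬a = ¬0 = 1
c ⇒ a = 2/5 ⇒ 0 = 3/5
¬a ⇒ (c ⇒ a) = 1 ⇒ 3/5 = 3/5
¬(¬a ⇒ (c ⇒ a)) = ¬3/5 = 2/5
¬(c ⇒ (c ⇒ a)) ⇔ ¬(¬a ⇒ (c ⇒ a)) = 0 ⇔ 2/5 = 3/5
No assignment yields a value below 3/5, so this is the minimum.

3/5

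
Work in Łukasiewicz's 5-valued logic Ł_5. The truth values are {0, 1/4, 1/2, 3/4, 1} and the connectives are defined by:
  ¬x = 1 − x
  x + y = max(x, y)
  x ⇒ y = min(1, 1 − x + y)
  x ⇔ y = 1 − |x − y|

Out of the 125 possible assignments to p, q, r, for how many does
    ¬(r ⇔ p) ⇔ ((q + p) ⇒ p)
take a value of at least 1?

value 1: 17 assignments (counts)
value 3/4: 30 assignments
value 1/2: 32 assignments
value 1/4: 30 assignments
value 0: 16 assignments
So 17 of the 125 assignments meet the threshold.

17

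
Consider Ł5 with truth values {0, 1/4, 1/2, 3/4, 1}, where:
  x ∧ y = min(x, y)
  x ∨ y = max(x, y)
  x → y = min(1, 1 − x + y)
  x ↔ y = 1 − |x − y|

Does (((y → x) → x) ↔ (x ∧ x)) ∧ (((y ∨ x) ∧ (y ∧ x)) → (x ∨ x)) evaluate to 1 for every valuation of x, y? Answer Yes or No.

Counterexample: take x = 0, y = 1/4.
y → x = 1/4 → 0 = 3/4
(y → x) → x = 3/4 → 0 = 1/4
x ∧ x = 0 ∧ 0 = 0
((y → x) → x) ↔ (x ∧ x) = 1/4 ↔ 0 = 3/4
y ∨ x = 1/4 ∨ 0 = 1/4
y ∧ x = 1/4 ∧ 0 = 0
(y ∨ x) ∧ (y ∧ x) = 1/4 ∧ 0 = 0
x ∨ x = 0 ∨ 0 = 0
((y ∨ x) ∧ (y ∧ x)) → (x ∨ x) = 0 → 0 = 1
(((y → x) → x) ↔ (x ∧ x)) ∧ (((y ∨ x) ∧ (y ∧ x)) → (x ∨ x)) = 3/4 ∧ 1 = 3/4
This gives 3/4 ≠ 1.

No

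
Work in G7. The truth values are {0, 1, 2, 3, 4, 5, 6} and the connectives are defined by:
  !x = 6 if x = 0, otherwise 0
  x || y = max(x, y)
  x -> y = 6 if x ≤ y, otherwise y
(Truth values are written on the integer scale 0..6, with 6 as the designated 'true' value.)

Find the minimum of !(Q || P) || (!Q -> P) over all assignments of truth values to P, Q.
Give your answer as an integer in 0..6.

Take P = 1, Q = 0:
Q || P = 0 || 1 = 1
!(Q || P) = !1 = 0
!Q = !0 = 6
!Q -> P = 6 -> 1 = 1
!(Q || P) || (!Q -> P) = 0 || 1 = 1
No assignment yields a value below 1, so this is the minimum.

1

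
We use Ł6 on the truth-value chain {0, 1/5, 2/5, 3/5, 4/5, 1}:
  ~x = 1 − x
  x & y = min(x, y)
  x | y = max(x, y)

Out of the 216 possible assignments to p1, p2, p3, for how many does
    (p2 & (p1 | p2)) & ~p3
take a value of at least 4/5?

value 1: 6 assignments (counts)
value 4/5: 18 assignments (counts)
value 3/5: 30 assignments
value 2/5: 42 assignments
value 1/5: 54 assignments
value 0: 66 assignments
So 24 of the 216 assignments meet the threshold.

24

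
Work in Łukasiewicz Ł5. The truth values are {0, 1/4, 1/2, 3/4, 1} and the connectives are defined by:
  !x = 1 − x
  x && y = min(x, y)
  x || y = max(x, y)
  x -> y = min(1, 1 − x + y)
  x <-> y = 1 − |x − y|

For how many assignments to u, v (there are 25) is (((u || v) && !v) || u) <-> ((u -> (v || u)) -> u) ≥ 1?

21

value 1: 21 assignments (counts)
value 3/4: 3 assignments
value 1/2: 1 assignment
So 21 of the 25 assignments meet the threshold.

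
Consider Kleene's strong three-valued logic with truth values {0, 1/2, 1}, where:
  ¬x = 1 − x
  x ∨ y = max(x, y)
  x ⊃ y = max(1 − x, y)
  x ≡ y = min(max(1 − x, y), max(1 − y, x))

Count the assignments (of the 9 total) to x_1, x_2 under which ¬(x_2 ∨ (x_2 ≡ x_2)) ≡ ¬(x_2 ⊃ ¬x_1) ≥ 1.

x_1 = 0, x_2 = 0 ↦ 1  ≥
x_1 = 0, x_2 = 1/2 ↦ 1/2  <
x_1 = 0, x_2 = 1 ↦ 1  ≥
x_1 = 1/2, x_2 = 0 ↦ 1  ≥
x_1 = 1/2, x_2 = 1/2 ↦ 1/2  <
x_1 = 1/2, x_2 = 1 ↦ 1/2  <
x_1 = 1, x_2 = 0 ↦ 1  ≥
x_1 = 1, x_2 = 1/2 ↦ 1/2  <
x_1 = 1, x_2 = 1 ↦ 0  <
So 4 of the 9 assignments meet the threshold.

4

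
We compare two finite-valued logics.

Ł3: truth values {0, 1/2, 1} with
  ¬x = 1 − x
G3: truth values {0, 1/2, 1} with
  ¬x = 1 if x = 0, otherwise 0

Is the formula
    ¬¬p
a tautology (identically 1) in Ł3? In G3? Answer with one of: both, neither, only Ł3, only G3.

In Ł3: at p = 0 the value is 0 — not a tautology.
In G3: at p = 0 the value is 0 — not a tautology.

neither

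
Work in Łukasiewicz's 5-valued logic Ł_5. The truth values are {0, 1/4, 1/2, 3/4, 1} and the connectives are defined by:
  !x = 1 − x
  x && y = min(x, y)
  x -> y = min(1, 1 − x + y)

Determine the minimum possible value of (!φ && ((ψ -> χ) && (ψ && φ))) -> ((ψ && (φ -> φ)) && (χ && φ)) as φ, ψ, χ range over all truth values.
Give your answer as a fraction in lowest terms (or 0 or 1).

1/2

Take φ = 1/2, ψ = 1/2, χ = 0:
!φ = !1/2 = 1/2
ψ -> χ = 1/2 -> 0 = 1/2
ψ && φ = 1/2 && 1/2 = 1/2
(ψ -> χ) && (ψ && φ) = 1/2 && 1/2 = 1/2
!φ && ((ψ -> χ) && (ψ && φ)) = 1/2 && 1/2 = 1/2
φ -> φ = 1/2 -> 1/2 = 1
ψ && (φ -> φ) = 1/2 && 1 = 1/2
χ && φ = 0 && 1/2 = 0
(ψ && (φ -> φ)) && (χ && φ) = 1/2 && 0 = 0
(!φ && ((ψ -> χ) && (ψ && φ))) -> ((ψ && (φ -> φ)) && (χ && φ)) = 1/2 -> 0 = 1/2
No assignment yields a value below 1/2, so this is the minimum.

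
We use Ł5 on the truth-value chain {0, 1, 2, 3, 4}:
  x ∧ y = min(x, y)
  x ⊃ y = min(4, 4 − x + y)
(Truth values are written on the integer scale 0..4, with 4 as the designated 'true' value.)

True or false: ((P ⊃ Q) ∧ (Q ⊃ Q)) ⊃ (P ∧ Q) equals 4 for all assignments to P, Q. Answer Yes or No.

Counterexample: take P = 0, Q = 0.
P ⊃ Q = 0 ⊃ 0 = 4
Q ⊃ Q = 0 ⊃ 0 = 4
(P ⊃ Q) ∧ (Q ⊃ Q) = 4 ∧ 4 = 4
P ∧ Q = 0 ∧ 0 = 0
((P ⊃ Q) ∧ (Q ⊃ Q)) ⊃ (P ∧ Q) = 4 ⊃ 0 = 0
This gives 0 ≠ 4.

No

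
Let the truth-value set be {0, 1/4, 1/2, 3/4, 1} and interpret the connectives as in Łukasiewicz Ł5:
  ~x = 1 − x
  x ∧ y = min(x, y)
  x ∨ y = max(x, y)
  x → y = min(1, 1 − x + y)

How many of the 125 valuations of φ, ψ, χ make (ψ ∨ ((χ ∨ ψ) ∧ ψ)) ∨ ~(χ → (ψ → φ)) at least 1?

25

value 1: 25 assignments (counts)
value 3/4: 25 assignments
value 1/2: 25 assignments
value 1/4: 25 assignments
value 0: 25 assignments
So 25 of the 125 assignments meet the threshold.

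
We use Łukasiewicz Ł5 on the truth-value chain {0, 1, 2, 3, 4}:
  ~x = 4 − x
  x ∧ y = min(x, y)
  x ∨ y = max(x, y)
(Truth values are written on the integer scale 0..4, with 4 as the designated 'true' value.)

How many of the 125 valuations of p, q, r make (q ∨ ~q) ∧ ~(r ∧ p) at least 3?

64

value 4: 18 assignments (counts)
value 3: 46 assignments (counts)
value 2: 41 assignments
value 1: 15 assignments
value 0: 5 assignments
So 64 of the 125 assignments meet the threshold.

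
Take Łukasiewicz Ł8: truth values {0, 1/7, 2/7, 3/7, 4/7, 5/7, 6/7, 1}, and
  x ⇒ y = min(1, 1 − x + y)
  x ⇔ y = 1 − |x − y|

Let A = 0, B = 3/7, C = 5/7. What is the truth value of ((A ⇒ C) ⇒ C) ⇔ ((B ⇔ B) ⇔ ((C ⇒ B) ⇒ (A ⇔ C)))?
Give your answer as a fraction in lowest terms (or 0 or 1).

6/7

A ⇒ C = 0 ⇒ 5/7 = 1
(A ⇒ C) ⇒ C = 1 ⇒ 5/7 = 5/7
B ⇔ B = 3/7 ⇔ 3/7 = 1
C ⇒ B = 5/7 ⇒ 3/7 = 5/7
A ⇔ C = 0 ⇔ 5/7 = 2/7
(C ⇒ B) ⇒ (A ⇔ C) = 5/7 ⇒ 2/7 = 4/7
(B ⇔ B) ⇔ ((C ⇒ B) ⇒ (A ⇔ C)) = 1 ⇔ 4/7 = 4/7
((A ⇒ C) ⇒ C) ⇔ ((B ⇔ B) ⇔ ((C ⇒ B) ⇒ (A ⇔ C))) = 5/7 ⇔ 4/7 = 6/7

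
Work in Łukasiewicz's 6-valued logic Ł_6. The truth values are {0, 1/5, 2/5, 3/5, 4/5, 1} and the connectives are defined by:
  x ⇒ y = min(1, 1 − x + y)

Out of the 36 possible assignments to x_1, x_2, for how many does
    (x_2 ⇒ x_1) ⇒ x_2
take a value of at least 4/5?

value 1: 12 assignments (counts)
value 4/5: 4 assignments (counts)
value 3/5: 4 assignments
value 2/5: 5 assignments
value 1/5: 5 assignments
value 0: 6 assignments
So 16 of the 36 assignments meet the threshold.

16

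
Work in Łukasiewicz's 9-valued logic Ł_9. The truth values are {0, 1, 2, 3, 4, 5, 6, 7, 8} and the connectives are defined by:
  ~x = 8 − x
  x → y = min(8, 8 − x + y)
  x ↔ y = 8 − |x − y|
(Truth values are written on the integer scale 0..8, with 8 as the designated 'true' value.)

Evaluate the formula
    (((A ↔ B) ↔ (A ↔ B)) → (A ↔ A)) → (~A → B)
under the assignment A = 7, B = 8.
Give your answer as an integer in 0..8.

8

A ↔ B = 7 ↔ 8 = 7
A ↔ B = 7 ↔ 8 = 7
(A ↔ B) ↔ (A ↔ B) = 7 ↔ 7 = 8
A ↔ A = 7 ↔ 7 = 8
((A ↔ B) ↔ (A ↔ B)) → (A ↔ A) = 8 → 8 = 8
~A = ~7 = 1
~A → B = 1 → 8 = 8
(((A ↔ B) ↔ (A ↔ B)) → (A ↔ A)) → (~A → B) = 8 → 8 = 8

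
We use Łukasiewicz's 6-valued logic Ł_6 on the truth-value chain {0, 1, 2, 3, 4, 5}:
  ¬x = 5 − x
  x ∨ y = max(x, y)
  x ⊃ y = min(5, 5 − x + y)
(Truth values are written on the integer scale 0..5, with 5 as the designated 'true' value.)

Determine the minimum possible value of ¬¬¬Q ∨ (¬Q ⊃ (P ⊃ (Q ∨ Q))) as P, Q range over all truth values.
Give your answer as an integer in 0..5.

4

Take P = 3, Q = 1:
¬Q = ¬1 = 4
¬¬Q = ¬4 = 1
¬¬¬Q = ¬1 = 4
¬Q = ¬1 = 4
Q ∨ Q = 1 ∨ 1 = 1
P ⊃ (Q ∨ Q) = 3 ⊃ 1 = 3
¬Q ⊃ (P ⊃ (Q ∨ Q)) = 4 ⊃ 3 = 4
¬¬¬Q ∨ (¬Q ⊃ (P ⊃ (Q ∨ Q))) = 4 ∨ 4 = 4
No assignment yields a value below 4, so this is the minimum.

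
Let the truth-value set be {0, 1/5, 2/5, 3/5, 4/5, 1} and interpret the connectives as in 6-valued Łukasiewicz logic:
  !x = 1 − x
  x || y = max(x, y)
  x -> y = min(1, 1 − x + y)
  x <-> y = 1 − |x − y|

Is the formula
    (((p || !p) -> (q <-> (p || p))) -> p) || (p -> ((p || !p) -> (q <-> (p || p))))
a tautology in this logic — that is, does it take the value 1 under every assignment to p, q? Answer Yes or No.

At p = 0, q = 1/5, for instance:
!p = !0 = 1
p || !p = 0 || 1 = 1
p || p = 0 || 0 = 0
q <-> (p || p) = 1/5 <-> 0 = 4/5
(p || !p) -> (q <-> (p || p)) = 1 -> 4/5 = 4/5
((p || !p) -> (q <-> (p || p))) -> p = 4/5 -> 0 = 1/5
p -> ((p || !p) -> (q <-> (p || p))) = 0 -> 4/5 = 1
(((p || !p) -> (q <-> (p || p))) -> p) || (p -> ((p || !p) -> (q <-> (p || p)))) = 1/5 || 1 = 1
and checking the remaining 35 assignments likewise gives ≥ 1 in every case.

Yes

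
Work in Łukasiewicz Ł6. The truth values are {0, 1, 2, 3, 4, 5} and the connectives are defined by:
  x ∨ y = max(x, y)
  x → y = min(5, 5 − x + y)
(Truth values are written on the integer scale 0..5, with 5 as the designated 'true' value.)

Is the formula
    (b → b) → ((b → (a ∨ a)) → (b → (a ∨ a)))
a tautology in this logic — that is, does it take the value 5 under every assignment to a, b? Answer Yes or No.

Yes

At a = 1, b = 4, for instance:
b → b = 4 → 4 = 5
a ∨ a = 1 ∨ 1 = 1
b → (a ∨ a) = 4 → 1 = 2
b → (a ∨ a) = 4 → 1 = 2
(b → (a ∨ a)) → (b → (a ∨ a)) = 2 → 2 = 5
(b → b) → ((b → (a ∨ a)) → (b → (a ∨ a))) = 5 → 5 = 5
and checking the remaining 35 assignments likewise gives ≥ 5 in every case.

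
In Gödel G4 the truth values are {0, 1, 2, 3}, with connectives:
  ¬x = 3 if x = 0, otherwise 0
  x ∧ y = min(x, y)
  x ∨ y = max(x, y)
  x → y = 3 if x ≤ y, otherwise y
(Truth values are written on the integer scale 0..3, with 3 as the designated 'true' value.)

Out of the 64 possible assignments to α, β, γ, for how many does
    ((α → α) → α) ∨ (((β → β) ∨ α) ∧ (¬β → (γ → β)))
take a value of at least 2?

value 3: 55 assignments (counts)
value 2: 3 assignments (counts)
value 1: 3 assignments
value 0: 3 assignments
So 58 of the 64 assignments meet the threshold.

58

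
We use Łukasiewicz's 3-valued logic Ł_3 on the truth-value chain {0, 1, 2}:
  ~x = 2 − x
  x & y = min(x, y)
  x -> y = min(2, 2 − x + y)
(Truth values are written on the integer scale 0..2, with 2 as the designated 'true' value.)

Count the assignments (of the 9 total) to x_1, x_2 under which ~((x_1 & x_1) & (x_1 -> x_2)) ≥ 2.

4

x_1 = 0, x_2 = 0 ↦ 2  ≥
x_1 = 0, x_2 = 1 ↦ 2  ≥
x_1 = 0, x_2 = 2 ↦ 2  ≥
x_1 = 1, x_2 = 0 ↦ 1  <
x_1 = 1, x_2 = 1 ↦ 1  <
x_1 = 1, x_2 = 2 ↦ 1  <
x_1 = 2, x_2 = 0 ↦ 2  ≥
x_1 = 2, x_2 = 1 ↦ 1  <
x_1 = 2, x_2 = 2 ↦ 0  <
So 4 of the 9 assignments meet the threshold.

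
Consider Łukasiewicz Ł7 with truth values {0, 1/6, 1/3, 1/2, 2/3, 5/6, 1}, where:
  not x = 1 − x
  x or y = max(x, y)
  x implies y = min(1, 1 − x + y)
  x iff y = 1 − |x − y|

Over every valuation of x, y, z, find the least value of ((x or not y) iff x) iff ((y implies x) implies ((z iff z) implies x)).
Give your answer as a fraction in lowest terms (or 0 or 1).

Take x = 1/2, y = 1/2, z = 0:
not y = not 1/2 = 1/2
x or not y = 1/2 or 1/2 = 1/2
(x or not y) iff x = 1/2 iff 1/2 = 1
y implies x = 1/2 implies 1/2 = 1
z iff z = 0 iff 0 = 1
(z iff z) implies x = 1 implies 1/2 = 1/2
(y implies x) implies ((z iff z) implies x) = 1 implies 1/2 = 1/2
((x or not y) iff x) iff ((y implies x) implies ((z iff z) implies x)) = 1 iff 1/2 = 1/2
No assignment yields a value below 1/2, so this is the minimum.

1/2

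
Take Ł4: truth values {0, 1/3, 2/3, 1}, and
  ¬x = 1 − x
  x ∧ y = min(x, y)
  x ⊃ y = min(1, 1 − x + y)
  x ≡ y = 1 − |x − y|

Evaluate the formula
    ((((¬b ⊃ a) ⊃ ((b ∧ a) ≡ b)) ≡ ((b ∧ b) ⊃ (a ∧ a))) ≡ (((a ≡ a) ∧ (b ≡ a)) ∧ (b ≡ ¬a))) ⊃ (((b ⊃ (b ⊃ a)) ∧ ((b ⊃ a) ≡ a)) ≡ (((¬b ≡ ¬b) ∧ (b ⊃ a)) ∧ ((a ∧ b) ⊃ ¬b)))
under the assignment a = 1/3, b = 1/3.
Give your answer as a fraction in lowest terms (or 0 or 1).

¬b = ¬1/3 = 2/3
¬b ⊃ a = 2/3 ⊃ 1/3 = 2/3
b ∧ a = 1/3 ∧ 1/3 = 1/3
(b ∧ a) ≡ b = 1/3 ≡ 1/3 = 1
(¬b ⊃ a) ⊃ ((b ∧ a) ≡ b) = 2/3 ⊃ 1 = 1
b ∧ b = 1/3 ∧ 1/3 = 1/3
a ∧ a = 1/3 ∧ 1/3 = 1/3
(b ∧ b) ⊃ (a ∧ a) = 1/3 ⊃ 1/3 = 1
((¬b ⊃ a) ⊃ ((b ∧ a) ≡ b)) ≡ ((b ∧ b) ⊃ (a ∧ a)) = 1 ≡ 1 = 1
a ≡ a = 1/3 ≡ 1/3 = 1
b ≡ a = 1/3 ≡ 1/3 = 1
(a ≡ a) ∧ (b ≡ a) = 1 ∧ 1 = 1
¬a = ¬1/3 = 2/3
b ≡ ¬a = 1/3 ≡ 2/3 = 2/3
((a ≡ a) ∧ (b ≡ a)) ∧ (b ≡ ¬a) = 1 ∧ 2/3 = 2/3
(((¬b ⊃ a) ⊃ ((b ∧ a) ≡ b)) ≡ ((b ∧ b) ⊃ (a ∧ a))) ≡ (((a ≡ a) ∧ (b ≡ a)) ∧ (b ≡ ¬a)) = 1 ≡ 2/3 = 2/3
b ⊃ a = 1/3 ⊃ 1/3 = 1
b ⊃ (b ⊃ a) = 1/3 ⊃ 1 = 1
b ⊃ a = 1/3 ⊃ 1/3 = 1
(b ⊃ a) ≡ a = 1 ≡ 1/3 = 1/3
(b ⊃ (b ⊃ a)) ∧ ((b ⊃ a) ≡ a) = 1 ∧ 1/3 = 1/3
¬b = ¬1/3 = 2/3
¬b = ¬1/3 = 2/3
¬b ≡ ¬b = 2/3 ≡ 2/3 = 1
b ⊃ a = 1/3 ⊃ 1/3 = 1
(¬b ≡ ¬b) ∧ (b ⊃ a) = 1 ∧ 1 = 1
a ∧ b = 1/3 ∧ 1/3 = 1/3
¬b = ¬1/3 = 2/3
(a ∧ b) ⊃ ¬b = 1/3 ⊃ 2/3 = 1
((¬b ≡ ¬b) ∧ (b ⊃ a)) ∧ ((a ∧ b) ⊃ ¬b) = 1 ∧ 1 = 1
((b ⊃ (b ⊃ a)) ∧ ((b ⊃ a) ≡ a)) ≡ (((¬b ≡ ¬b) ∧ (b ⊃ a)) ∧ ((a ∧ b) ⊃ ¬b)) = 1/3 ≡ 1 = 1/3
((((¬b ⊃ a) ⊃ ((b ∧ a) ≡ b)) ≡ ((b ∧ b) ⊃ (a ∧ a))) ≡ (((a ≡ a) ∧ (b ≡ a)) ∧ (b ≡ ¬a))) ⊃ (((b ⊃ (b ⊃ a)) ∧ ((b ⊃ a) ≡ a)) ≡ (((¬b ≡ ¬b) ∧ (b ⊃ a)) ∧ ((a ∧ b) ⊃ ¬b))) = 2/3 ⊃ 1/3 = 2/3

2/3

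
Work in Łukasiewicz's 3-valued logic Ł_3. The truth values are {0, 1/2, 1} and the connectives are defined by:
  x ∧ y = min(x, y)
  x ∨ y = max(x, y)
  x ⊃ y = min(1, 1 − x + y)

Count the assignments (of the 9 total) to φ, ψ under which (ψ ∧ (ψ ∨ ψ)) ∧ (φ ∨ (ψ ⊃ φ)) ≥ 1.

1

φ = 0, ψ = 0 ↦ 0  <
φ = 0, ψ = 1/2 ↦ 1/2  <
φ = 0, ψ = 1 ↦ 0  <
φ = 1/2, ψ = 0 ↦ 0  <
φ = 1/2, ψ = 1/2 ↦ 1/2  <
φ = 1/2, ψ = 1 ↦ 1/2  <
φ = 1, ψ = 0 ↦ 0  <
φ = 1, ψ = 1/2 ↦ 1/2  <
φ = 1, ψ = 1 ↦ 1  ≥
So 1 of the 9 assignments meets the threshold.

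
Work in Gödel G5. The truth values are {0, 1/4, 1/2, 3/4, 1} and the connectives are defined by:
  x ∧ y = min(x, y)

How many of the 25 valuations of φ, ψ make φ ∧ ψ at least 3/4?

4

value 1: 1 assignment (counts)
value 3/4: 3 assignments (counts)
value 1/2: 5 assignments
value 1/4: 7 assignments
value 0: 9 assignments
So 4 of the 25 assignments meet the threshold.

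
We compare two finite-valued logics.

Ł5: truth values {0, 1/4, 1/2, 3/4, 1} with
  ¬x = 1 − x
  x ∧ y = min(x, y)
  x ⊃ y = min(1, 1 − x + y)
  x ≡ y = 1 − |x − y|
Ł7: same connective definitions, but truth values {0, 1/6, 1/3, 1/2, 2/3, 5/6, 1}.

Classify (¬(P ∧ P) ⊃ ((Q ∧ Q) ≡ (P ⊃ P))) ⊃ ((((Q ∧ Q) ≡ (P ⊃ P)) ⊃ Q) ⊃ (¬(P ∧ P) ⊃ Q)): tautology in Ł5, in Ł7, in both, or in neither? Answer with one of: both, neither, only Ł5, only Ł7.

both

In Ł5: every assignment gives 1 — tautology.
In Ł7: every assignment gives 1 — tautology.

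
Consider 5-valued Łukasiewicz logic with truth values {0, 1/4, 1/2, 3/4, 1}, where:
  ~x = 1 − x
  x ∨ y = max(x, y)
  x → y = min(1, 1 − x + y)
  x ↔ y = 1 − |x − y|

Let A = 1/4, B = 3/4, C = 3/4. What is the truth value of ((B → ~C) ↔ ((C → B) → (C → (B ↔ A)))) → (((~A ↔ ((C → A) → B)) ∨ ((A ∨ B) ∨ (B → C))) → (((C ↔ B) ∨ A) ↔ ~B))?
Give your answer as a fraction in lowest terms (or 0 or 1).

1/2

~C = ~3/4 = 1/4
B → ~C = 3/4 → 1/4 = 1/2
C → B = 3/4 → 3/4 = 1
B ↔ A = 3/4 ↔ 1/4 = 1/2
C → (B ↔ A) = 3/4 → 1/2 = 3/4
(C → B) → (C → (B ↔ A)) = 1 → 3/4 = 3/4
(B → ~C) ↔ ((C → B) → (C → (B ↔ A))) = 1/2 ↔ 3/4 = 3/4
~A = ~1/4 = 3/4
C → A = 3/4 → 1/4 = 1/2
(C → A) → B = 1/2 → 3/4 = 1
~A ↔ ((C → A) → B) = 3/4 ↔ 1 = 3/4
A ∨ B = 1/4 ∨ 3/4 = 3/4
B → C = 3/4 → 3/4 = 1
(A ∨ B) ∨ (B → C) = 3/4 ∨ 1 = 1
(~A ↔ ((C → A) → B)) ∨ ((A ∨ B) ∨ (B → C)) = 3/4 ∨ 1 = 1
C ↔ B = 3/4 ↔ 3/4 = 1
(C ↔ B) ∨ A = 1 ∨ 1/4 = 1
~B = ~3/4 = 1/4
((C ↔ B) ∨ A) ↔ ~B = 1 ↔ 1/4 = 1/4
((~A ↔ ((C → A) → B)) ∨ ((A ∨ B) ∨ (B → C))) → (((C ↔ B) ∨ A) ↔ ~B) = 1 → 1/4 = 1/4
((B → ~C) ↔ ((C → B) → (C → (B ↔ A)))) → (((~A ↔ ((C → A) → B)) ∨ ((A ∨ B) ∨ (B → C))) → (((C ↔ B) ∨ A) ↔ ~B)) = 3/4 → 1/4 = 1/2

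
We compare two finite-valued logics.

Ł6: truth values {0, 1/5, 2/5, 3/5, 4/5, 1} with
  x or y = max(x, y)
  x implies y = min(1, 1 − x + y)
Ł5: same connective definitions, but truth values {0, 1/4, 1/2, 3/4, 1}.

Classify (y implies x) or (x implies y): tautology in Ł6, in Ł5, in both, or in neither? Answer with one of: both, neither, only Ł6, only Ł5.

In Ł6: every assignment gives 1 — tautology.
In Ł5: every assignment gives 1 — tautology.

both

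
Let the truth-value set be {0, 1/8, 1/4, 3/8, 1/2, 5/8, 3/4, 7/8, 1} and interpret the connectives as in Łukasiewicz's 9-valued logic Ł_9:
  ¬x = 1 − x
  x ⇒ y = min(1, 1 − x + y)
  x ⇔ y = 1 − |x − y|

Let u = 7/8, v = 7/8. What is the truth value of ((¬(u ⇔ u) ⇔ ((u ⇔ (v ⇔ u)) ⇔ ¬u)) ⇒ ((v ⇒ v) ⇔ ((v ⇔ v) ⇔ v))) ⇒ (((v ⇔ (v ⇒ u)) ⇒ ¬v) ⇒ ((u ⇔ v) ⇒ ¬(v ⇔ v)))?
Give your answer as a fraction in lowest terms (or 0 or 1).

3/4

u ⇔ u = 7/8 ⇔ 7/8 = 1
¬(u ⇔ u) = ¬1 = 0
v ⇔ u = 7/8 ⇔ 7/8 = 1
u ⇔ (v ⇔ u) = 7/8 ⇔ 1 = 7/8
¬u = ¬7/8 = 1/8
(u ⇔ (v ⇔ u)) ⇔ ¬u = 7/8 ⇔ 1/8 = 1/4
¬(u ⇔ u) ⇔ ((u ⇔ (v ⇔ u)) ⇔ ¬u) = 0 ⇔ 1/4 = 3/4
v ⇒ v = 7/8 ⇒ 7/8 = 1
v ⇔ v = 7/8 ⇔ 7/8 = 1
(v ⇔ v) ⇔ v = 1 ⇔ 7/8 = 7/8
(v ⇒ v) ⇔ ((v ⇔ v) ⇔ v) = 1 ⇔ 7/8 = 7/8
(¬(u ⇔ u) ⇔ ((u ⇔ (v ⇔ u)) ⇔ ¬u)) ⇒ ((v ⇒ v) ⇔ ((v ⇔ v) ⇔ v)) = 3/4 ⇒ 7/8 = 1
v ⇒ u = 7/8 ⇒ 7/8 = 1
v ⇔ (v ⇒ u) = 7/8 ⇔ 1 = 7/8
¬v = ¬7/8 = 1/8
(v ⇔ (v ⇒ u)) ⇒ ¬v = 7/8 ⇒ 1/8 = 1/4
u ⇔ v = 7/8 ⇔ 7/8 = 1
v ⇔ v = 7/8 ⇔ 7/8 = 1
¬(v ⇔ v) = ¬1 = 0
(u ⇔ v) ⇒ ¬(v ⇔ v) = 1 ⇒ 0 = 0
((v ⇔ (v ⇒ u)) ⇒ ¬v) ⇒ ((u ⇔ v) ⇒ ¬(v ⇔ v)) = 1/4 ⇒ 0 = 3/4
((¬(u ⇔ u) ⇔ ((u ⇔ (v ⇔ u)) ⇔ ¬u)) ⇒ ((v ⇒ v) ⇔ ((v ⇔ v) ⇔ v))) ⇒ (((v ⇔ (v ⇒ u)) ⇒ ¬v) ⇒ ((u ⇔ v) ⇒ ¬(v ⇔ v))) = 1 ⇒ 3/4 = 3/4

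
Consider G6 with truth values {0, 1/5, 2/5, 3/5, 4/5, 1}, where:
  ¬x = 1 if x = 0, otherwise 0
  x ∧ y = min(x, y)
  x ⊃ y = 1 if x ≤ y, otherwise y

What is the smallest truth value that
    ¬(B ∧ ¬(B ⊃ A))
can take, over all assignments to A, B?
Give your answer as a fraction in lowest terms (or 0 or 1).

Take A = 0, B = 1/5:
B ⊃ A = 1/5 ⊃ 0 = 0
¬(B ⊃ A) = ¬0 = 1
B ∧ ¬(B ⊃ A) = 1/5 ∧ 1 = 1/5
¬(B ∧ ¬(B ⊃ A)) = ¬1/5 = 0
No assignment yields a value below 0, so this is the minimum.

0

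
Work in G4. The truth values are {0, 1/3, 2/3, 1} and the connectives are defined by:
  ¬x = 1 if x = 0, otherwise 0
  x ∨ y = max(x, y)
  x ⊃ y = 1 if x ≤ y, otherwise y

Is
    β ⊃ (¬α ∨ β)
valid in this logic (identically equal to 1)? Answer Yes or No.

Yes

α = 0, β = 0 ↦ 1
α = 0, β = 1/3 ↦ 1
α = 0, β = 2/3 ↦ 1
α = 0, β = 1 ↦ 1
α = 1/3, β = 0 ↦ 1
α = 1/3, β = 1/3 ↦ 1
α = 1/3, β = 2/3 ↦ 1
α = 1/3, β = 1 ↦ 1
α = 2/3, β = 0 ↦ 1
α = 2/3, β = 1/3 ↦ 1
α = 2/3, β = 2/3 ↦ 1
α = 2/3, β = 1 ↦ 1
α = 1, β = 0 ↦ 1
α = 1, β = 1/3 ↦ 1
α = 1, β = 2/3 ↦ 1
α = 1, β = 1 ↦ 1
Every assignment gives a value ≥ 1.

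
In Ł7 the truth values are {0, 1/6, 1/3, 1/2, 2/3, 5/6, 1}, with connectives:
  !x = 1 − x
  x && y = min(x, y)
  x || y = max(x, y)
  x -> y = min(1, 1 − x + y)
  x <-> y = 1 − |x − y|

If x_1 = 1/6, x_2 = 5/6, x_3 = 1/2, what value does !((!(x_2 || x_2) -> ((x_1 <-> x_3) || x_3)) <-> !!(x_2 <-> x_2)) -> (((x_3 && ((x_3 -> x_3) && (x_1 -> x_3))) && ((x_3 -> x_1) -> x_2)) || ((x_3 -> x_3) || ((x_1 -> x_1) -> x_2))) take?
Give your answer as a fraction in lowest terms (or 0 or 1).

1

x_2 || x_2 = 5/6 || 5/6 = 5/6
!(x_2 || x_2) = !5/6 = 1/6
x_1 <-> x_3 = 1/6 <-> 1/2 = 2/3
(x_1 <-> x_3) || x_3 = 2/3 || 1/2 = 2/3
!(x_2 || x_2) -> ((x_1 <-> x_3) || x_3) = 1/6 -> 2/3 = 1
x_2 <-> x_2 = 5/6 <-> 5/6 = 1
!(x_2 <-> x_2) = !1 = 0
!!(x_2 <-> x_2) = !0 = 1
(!(x_2 || x_2) -> ((x_1 <-> x_3) || x_3)) <-> !!(x_2 <-> x_2) = 1 <-> 1 = 1
!((!(x_2 || x_2) -> ((x_1 <-> x_3) || x_3)) <-> !!(x_2 <-> x_2)) = !1 = 0
x_3 -> x_3 = 1/2 -> 1/2 = 1
x_1 -> x_3 = 1/6 -> 1/2 = 1
(x_3 -> x_3) && (x_1 -> x_3) = 1 && 1 = 1
x_3 && ((x_3 -> x_3) && (x_1 -> x_3)) = 1/2 && 1 = 1/2
x_3 -> x_1 = 1/2 -> 1/6 = 2/3
(x_3 -> x_1) -> x_2 = 2/3 -> 5/6 = 1
(x_3 && ((x_3 -> x_3) && (x_1 -> x_3))) && ((x_3 -> x_1) -> x_2) = 1/2 && 1 = 1/2
x_3 -> x_3 = 1/2 -> 1/2 = 1
x_1 -> x_1 = 1/6 -> 1/6 = 1
(x_1 -> x_1) -> x_2 = 1 -> 5/6 = 5/6
(x_3 -> x_3) || ((x_1 -> x_1) -> x_2) = 1 || 5/6 = 1
((x_3 && ((x_3 -> x_3) && (x_1 -> x_3))) && ((x_3 -> x_1) -> x_2)) || ((x_3 -> x_3) || ((x_1 -> x_1) -> x_2)) = 1/2 || 1 = 1
!((!(x_2 || x_2) -> ((x_1 <-> x_3) || x_3)) <-> !!(x_2 <-> x_2)) -> (((x_3 && ((x_3 -> x_3) && (x_1 -> x_3))) && ((x_3 -> x_1) -> x_2)) || ((x_3 -> x_3) || ((x_1 -> x_1) -> x_2))) = 0 -> 1 = 1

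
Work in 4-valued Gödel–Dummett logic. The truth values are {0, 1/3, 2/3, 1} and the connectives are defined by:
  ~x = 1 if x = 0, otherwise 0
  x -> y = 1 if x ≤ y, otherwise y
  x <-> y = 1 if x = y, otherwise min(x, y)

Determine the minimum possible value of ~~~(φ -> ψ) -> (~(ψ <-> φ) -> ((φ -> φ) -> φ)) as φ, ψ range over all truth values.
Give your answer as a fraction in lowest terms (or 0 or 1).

1/3

Take φ = 1/3, ψ = 0:
φ -> ψ = 1/3 -> 0 = 0
~(φ -> ψ) = ~0 = 1
~~(φ -> ψ) = ~1 = 0
~~~(φ -> ψ) = ~0 = 1
ψ <-> φ = 0 <-> 1/3 = 0
~(ψ <-> φ) = ~0 = 1
φ -> φ = 1/3 -> 1/3 = 1
(φ -> φ) -> φ = 1 -> 1/3 = 1/3
~(ψ <-> φ) -> ((φ -> φ) -> φ) = 1 -> 1/3 = 1/3
~~~(φ -> ψ) -> (~(ψ <-> φ) -> ((φ -> φ) -> φ)) = 1 -> 1/3 = 1/3
No assignment yields a value below 1/3, so this is the minimum.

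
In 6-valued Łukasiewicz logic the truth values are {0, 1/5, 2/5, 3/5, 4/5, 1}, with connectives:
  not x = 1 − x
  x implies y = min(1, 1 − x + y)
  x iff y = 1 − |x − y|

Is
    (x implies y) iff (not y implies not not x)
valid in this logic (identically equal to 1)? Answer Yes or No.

No

Counterexample: take x = 0, y = 0.
x implies y = 0 implies 0 = 1
not y = not 0 = 1
not x = not 0 = 1
not not x = not 1 = 0
not y implies not not x = 1 implies 0 = 0
(x implies y) iff (not y implies not not x) = 1 iff 0 = 0
This gives 0 ≠ 1.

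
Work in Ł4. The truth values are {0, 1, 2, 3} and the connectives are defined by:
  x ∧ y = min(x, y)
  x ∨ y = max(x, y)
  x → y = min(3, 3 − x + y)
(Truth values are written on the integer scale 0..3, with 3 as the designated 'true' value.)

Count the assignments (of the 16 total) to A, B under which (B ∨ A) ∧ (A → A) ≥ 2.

12

A = 0, B = 0 ↦ 0  <
A = 0, B = 1 ↦ 1  <
A = 0, B = 2 ↦ 2  ≥
A = 0, B = 3 ↦ 3  ≥
A = 1, B = 0 ↦ 1  <
A = 1, B = 1 ↦ 1  <
A = 1, B = 2 ↦ 2  ≥
A = 1, B = 3 ↦ 3  ≥
A = 2, B = 0 ↦ 2  ≥
A = 2, B = 1 ↦ 2  ≥
A = 2, B = 2 ↦ 2  ≥
A = 2, B = 3 ↦ 3  ≥
A = 3, B = 0 ↦ 3  ≥
A = 3, B = 1 ↦ 3  ≥
A = 3, B = 2 ↦ 3  ≥
A = 3, B = 3 ↦ 3  ≥
So 12 of the 16 assignments meet the threshold.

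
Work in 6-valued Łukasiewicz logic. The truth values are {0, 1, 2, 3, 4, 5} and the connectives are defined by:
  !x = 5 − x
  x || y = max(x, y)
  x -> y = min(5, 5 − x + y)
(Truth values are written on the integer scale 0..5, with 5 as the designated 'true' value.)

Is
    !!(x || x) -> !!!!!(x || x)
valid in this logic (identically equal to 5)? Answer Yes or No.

No

Counterexample: take x = 3.
x || x = 3 || 3 = 3
!(x || x) = !3 = 2
!!(x || x) = !2 = 3
x || x = 3 || 3 = 3
!(x || x) = !3 = 2
!!(x || x) = !2 = 3
!!!(x || x) = !3 = 2
!!!!(x || x) = !2 = 3
!!!!!(x || x) = !3 = 2
!!(x || x) -> !!!!!(x || x) = 3 -> 2 = 4
This gives 4 ≠ 5.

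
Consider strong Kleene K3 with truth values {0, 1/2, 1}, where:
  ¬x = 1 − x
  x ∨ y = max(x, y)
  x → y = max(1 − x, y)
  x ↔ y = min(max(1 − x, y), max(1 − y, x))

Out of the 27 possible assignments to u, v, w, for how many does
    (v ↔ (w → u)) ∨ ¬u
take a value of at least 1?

13

value 1: 13 assignments (counts)
value 1/2: 11 assignments
value 0: 3 assignments
So 13 of the 27 assignments meet the threshold.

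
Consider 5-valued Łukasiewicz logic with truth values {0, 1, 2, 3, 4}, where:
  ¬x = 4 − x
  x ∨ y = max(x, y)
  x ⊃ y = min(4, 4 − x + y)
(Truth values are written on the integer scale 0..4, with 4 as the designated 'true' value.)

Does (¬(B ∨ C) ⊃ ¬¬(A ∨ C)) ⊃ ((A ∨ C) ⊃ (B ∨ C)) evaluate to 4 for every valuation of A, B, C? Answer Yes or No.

Counterexample: take A = 3, B = 0, C = 0.
B ∨ C = 0 ∨ 0 = 0
¬(B ∨ C) = ¬0 = 4
A ∨ C = 3 ∨ 0 = 3
¬(A ∨ C) = ¬3 = 1
¬¬(A ∨ C) = ¬1 = 3
¬(B ∨ C) ⊃ ¬¬(A ∨ C) = 4 ⊃ 3 = 3
A ∨ C = 3 ∨ 0 = 3
B ∨ C = 0 ∨ 0 = 0
(A ∨ C) ⊃ (B ∨ C) = 3 ⊃ 0 = 1
(¬(B ∨ C) ⊃ ¬¬(A ∨ C)) ⊃ ((A ∨ C) ⊃ (B ∨ C)) = 3 ⊃ 1 = 2
This gives 2 ≠ 4.

No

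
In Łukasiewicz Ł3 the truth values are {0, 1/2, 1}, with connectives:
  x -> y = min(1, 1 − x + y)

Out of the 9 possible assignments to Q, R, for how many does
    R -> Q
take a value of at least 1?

6

Q = 0, R = 0 ↦ 1  ≥
Q = 0, R = 1/2 ↦ 1/2  <
Q = 0, R = 1 ↦ 0  <
Q = 1/2, R = 0 ↦ 1  ≥
Q = 1/2, R = 1/2 ↦ 1  ≥
Q = 1/2, R = 1 ↦ 1/2  <
Q = 1, R = 0 ↦ 1  ≥
Q = 1, R = 1/2 ↦ 1  ≥
Q = 1, R = 1 ↦ 1  ≥
So 6 of the 9 assignments meet the threshold.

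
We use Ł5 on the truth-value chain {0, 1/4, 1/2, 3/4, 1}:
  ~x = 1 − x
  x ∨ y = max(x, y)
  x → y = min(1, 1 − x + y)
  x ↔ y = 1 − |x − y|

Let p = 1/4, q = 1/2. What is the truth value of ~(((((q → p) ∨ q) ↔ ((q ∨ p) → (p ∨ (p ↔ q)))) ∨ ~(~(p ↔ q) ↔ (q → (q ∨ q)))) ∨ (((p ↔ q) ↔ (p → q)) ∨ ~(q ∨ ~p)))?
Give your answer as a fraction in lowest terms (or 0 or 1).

q → p = 1/2 → 1/4 = 3/4
(q → p) ∨ q = 3/4 ∨ 1/2 = 3/4
q ∨ p = 1/2 ∨ 1/4 = 1/2
p ↔ q = 1/4 ↔ 1/2 = 3/4
p ∨ (p ↔ q) = 1/4 ∨ 3/4 = 3/4
(q ∨ p) → (p ∨ (p ↔ q)) = 1/2 → 3/4 = 1
((q → p) ∨ q) ↔ ((q ∨ p) → (p ∨ (p ↔ q))) = 3/4 ↔ 1 = 3/4
p ↔ q = 1/4 ↔ 1/2 = 3/4
~(p ↔ q) = ~3/4 = 1/4
q ∨ q = 1/2 ∨ 1/2 = 1/2
q → (q ∨ q) = 1/2 → 1/2 = 1
~(p ↔ q) ↔ (q → (q ∨ q)) = 1/4 ↔ 1 = 1/4
~(~(p ↔ q) ↔ (q → (q ∨ q))) = ~1/4 = 3/4
(((q → p) ∨ q) ↔ ((q ∨ p) → (p ∨ (p ↔ q)))) ∨ ~(~(p ↔ q) ↔ (q → (q ∨ q))) = 3/4 ∨ 3/4 = 3/4
p ↔ q = 1/4 ↔ 1/2 = 3/4
p → q = 1/4 → 1/2 = 1
(p ↔ q) ↔ (p → q) = 3/4 ↔ 1 = 3/4
~p = ~1/4 = 3/4
q ∨ ~p = 1/2 ∨ 3/4 = 3/4
~(q ∨ ~p) = ~3/4 = 1/4
((p ↔ q) ↔ (p → q)) ∨ ~(q ∨ ~p) = 3/4 ∨ 1/4 = 3/4
((((q → p) ∨ q) ↔ ((q ∨ p) → (p ∨ (p ↔ q)))) ∨ ~(~(p ↔ q) ↔ (q → (q ∨ q)))) ∨ (((p ↔ q) ↔ (p → q)) ∨ ~(q ∨ ~p)) = 3/4 ∨ 3/4 = 3/4
~(((((q → p) ∨ q) ↔ ((q ∨ p) → (p ∨ (p ↔ q)))) ∨ ~(~(p ↔ q) ↔ (q → (q ∨ q)))) ∨ (((p ↔ q) ↔ (p → q)) ∨ ~(q ∨ ~p))) = ~3/4 = 1/4

1/4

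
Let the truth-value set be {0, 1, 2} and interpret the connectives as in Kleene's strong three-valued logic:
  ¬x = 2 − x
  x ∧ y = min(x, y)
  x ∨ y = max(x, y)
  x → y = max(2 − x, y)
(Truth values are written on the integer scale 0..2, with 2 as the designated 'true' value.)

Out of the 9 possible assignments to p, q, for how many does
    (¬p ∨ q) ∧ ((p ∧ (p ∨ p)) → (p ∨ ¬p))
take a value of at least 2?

p = 0, q = 0 ↦ 2  ≥
p = 0, q = 1 ↦ 2  ≥
p = 0, q = 2 ↦ 2  ≥
p = 1, q = 0 ↦ 1  <
p = 1, q = 1 ↦ 1  <
p = 1, q = 2 ↦ 1  <
p = 2, q = 0 ↦ 0  <
p = 2, q = 1 ↦ 1  <
p = 2, q = 2 ↦ 2  ≥
So 4 of the 9 assignments meet the threshold.

4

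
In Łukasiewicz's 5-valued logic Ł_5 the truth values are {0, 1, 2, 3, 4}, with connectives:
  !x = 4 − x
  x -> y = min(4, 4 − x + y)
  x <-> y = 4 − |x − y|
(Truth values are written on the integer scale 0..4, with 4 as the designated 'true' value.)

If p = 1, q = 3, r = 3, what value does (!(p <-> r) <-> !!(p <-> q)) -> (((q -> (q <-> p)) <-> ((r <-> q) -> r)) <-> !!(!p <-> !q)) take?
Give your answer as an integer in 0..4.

p <-> r = 1 <-> 3 = 2
!(p <-> r) = !2 = 2
p <-> q = 1 <-> 3 = 2
!(p <-> q) = !2 = 2
!!(p <-> q) = !2 = 2
!(p <-> r) <-> !!(p <-> q) = 2 <-> 2 = 4
q <-> p = 3 <-> 1 = 2
q -> (q <-> p) = 3 -> 2 = 3
r <-> q = 3 <-> 3 = 4
(r <-> q) -> r = 4 -> 3 = 3
(q -> (q <-> p)) <-> ((r <-> q) -> r) = 3 <-> 3 = 4
!p = !1 = 3
!q = !3 = 1
!p <-> !q = 3 <-> 1 = 2
!(!p <-> !q) = !2 = 2
!!(!p <-> !q) = !2 = 2
((q -> (q <-> p)) <-> ((r <-> q) -> r)) <-> !!(!p <-> !q) = 4 <-> 2 = 2
(!(p <-> r) <-> !!(p <-> q)) -> (((q -> (q <-> p)) <-> ((r <-> q) -> r)) <-> !!(!p <-> !q)) = 4 -> 2 = 2

2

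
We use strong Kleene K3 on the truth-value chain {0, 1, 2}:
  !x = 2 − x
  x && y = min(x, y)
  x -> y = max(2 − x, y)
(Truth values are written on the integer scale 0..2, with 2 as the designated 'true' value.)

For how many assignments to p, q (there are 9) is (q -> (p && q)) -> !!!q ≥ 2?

4

p = 0, q = 0 ↦ 2  ≥
p = 0, q = 1 ↦ 1  <
p = 0, q = 2 ↦ 2  ≥
p = 1, q = 0 ↦ 2  ≥
p = 1, q = 1 ↦ 1  <
p = 1, q = 2 ↦ 1  <
p = 2, q = 0 ↦ 2  ≥
p = 2, q = 1 ↦ 1  <
p = 2, q = 2 ↦ 0  <
So 4 of the 9 assignments meet the threshold.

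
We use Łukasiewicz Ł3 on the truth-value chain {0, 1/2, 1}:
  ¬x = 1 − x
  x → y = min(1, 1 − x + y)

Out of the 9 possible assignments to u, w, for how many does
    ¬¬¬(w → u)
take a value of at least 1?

u = 0, w = 0 ↦ 0  <
u = 0, w = 1/2 ↦ 1/2  <
u = 0, w = 1 ↦ 1  ≥
u = 1/2, w = 0 ↦ 0  <
u = 1/2, w = 1/2 ↦ 0  <
u = 1/2, w = 1 ↦ 1/2  <
u = 1, w = 0 ↦ 0  <
u = 1, w = 1/2 ↦ 0  <
u = 1, w = 1 ↦ 0  <
So 1 of the 9 assignments meets the threshold.

1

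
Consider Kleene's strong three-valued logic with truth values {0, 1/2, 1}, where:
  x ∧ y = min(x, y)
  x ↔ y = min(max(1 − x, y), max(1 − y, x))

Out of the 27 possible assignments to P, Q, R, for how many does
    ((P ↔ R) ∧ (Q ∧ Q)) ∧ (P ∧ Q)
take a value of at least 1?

1

value 1: 1 assignment (counts)
value 1/2: 9 assignments
value 0: 17 assignments
So 1 of the 27 assignments meets the threshold.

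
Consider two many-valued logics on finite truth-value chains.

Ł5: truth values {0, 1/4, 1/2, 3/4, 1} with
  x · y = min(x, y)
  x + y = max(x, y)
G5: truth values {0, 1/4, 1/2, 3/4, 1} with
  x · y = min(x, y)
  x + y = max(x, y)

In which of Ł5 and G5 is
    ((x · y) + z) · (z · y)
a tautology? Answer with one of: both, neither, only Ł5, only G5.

In Ł5: at x = 0, y = 0, z = 0 the value is 0 — not a tautology.
In G5: at x = 0, y = 0, z = 0 the value is 0 — not a tautology.

neither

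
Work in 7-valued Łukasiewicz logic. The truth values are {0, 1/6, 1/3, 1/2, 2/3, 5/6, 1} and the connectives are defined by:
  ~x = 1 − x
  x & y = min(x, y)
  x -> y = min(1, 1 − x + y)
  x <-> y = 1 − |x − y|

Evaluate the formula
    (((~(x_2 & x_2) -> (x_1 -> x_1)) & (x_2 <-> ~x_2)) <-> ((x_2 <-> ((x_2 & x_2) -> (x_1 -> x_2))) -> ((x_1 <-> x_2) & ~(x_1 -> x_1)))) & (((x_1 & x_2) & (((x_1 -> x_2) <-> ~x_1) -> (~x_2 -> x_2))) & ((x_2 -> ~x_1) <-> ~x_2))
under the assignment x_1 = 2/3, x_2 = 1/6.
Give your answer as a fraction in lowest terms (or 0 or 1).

x_2 & x_2 = 1/6 & 1/6 = 1/6
~(x_2 & x_2) = ~1/6 = 5/6
x_1 -> x_1 = 2/3 -> 2/3 = 1
~(x_2 & x_2) -> (x_1 -> x_1) = 5/6 -> 1 = 1
~x_2 = ~1/6 = 5/6
x_2 <-> ~x_2 = 1/6 <-> 5/6 = 1/3
(~(x_2 & x_2) -> (x_1 -> x_1)) & (x_2 <-> ~x_2) = 1 & 1/3 = 1/3
x_2 & x_2 = 1/6 & 1/6 = 1/6
x_1 -> x_2 = 2/3 -> 1/6 = 1/2
(x_2 & x_2) -> (x_1 -> x_2) = 1/6 -> 1/2 = 1
x_2 <-> ((x_2 & x_2) -> (x_1 -> x_2)) = 1/6 <-> 1 = 1/6
x_1 <-> x_2 = 2/3 <-> 1/6 = 1/2
x_1 -> x_1 = 2/3 -> 2/3 = 1
~(x_1 -> x_1) = ~1 = 0
(x_1 <-> x_2) & ~(x_1 -> x_1) = 1/2 & 0 = 0
(x_2 <-> ((x_2 & x_2) -> (x_1 -> x_2))) -> ((x_1 <-> x_2) & ~(x_1 -> x_1)) = 1/6 -> 0 = 5/6
((~(x_2 & x_2) -> (x_1 -> x_1)) & (x_2 <-> ~x_2)) <-> ((x_2 <-> ((x_2 & x_2) -> (x_1 -> x_2))) -> ((x_1 <-> x_2) & ~(x_1 -> x_1))) = 1/3 <-> 5/6 = 1/2
x_1 & x_2 = 2/3 & 1/6 = 1/6
x_1 -> x_2 = 2/3 -> 1/6 = 1/2
~x_1 = ~2/3 = 1/3
(x_1 -> x_2) <-> ~x_1 = 1/2 <-> 1/3 = 5/6
~x_2 = ~1/6 = 5/6
~x_2 -> x_2 = 5/6 -> 1/6 = 1/3
((x_1 -> x_2) <-> ~x_1) -> (~x_2 -> x_2) = 5/6 -> 1/3 = 1/2
(x_1 & x_2) & (((x_1 -> x_2) <-> ~x_1) -> (~x_2 -> x_2)) = 1/6 & 1/2 = 1/6
~x_1 = ~2/3 = 1/3
x_2 -> ~x_1 = 1/6 -> 1/3 = 1
~x_2 = ~1/6 = 5/6
(x_2 -> ~x_1) <-> ~x_2 = 1 <-> 5/6 = 5/6
((x_1 & x_2) & (((x_1 -> x_2) <-> ~x_1) -> (~x_2 -> x_2))) & ((x_2 -> ~x_1) <-> ~x_2) = 1/6 & 5/6 = 1/6
(((~(x_2 & x_2) -> (x_1 -> x_1)) & (x_2 <-> ~x_2)) <-> ((x_2 <-> ((x_2 & x_2) -> (x_1 -> x_2))) -> ((x_1 <-> x_2) & ~(x_1 -> x_1)))) & (((x_1 & x_2) & (((x_1 -> x_2) <-> ~x_1) -> (~x_2 -> x_2))) & ((x_2 -> ~x_1) <-> ~x_2)) = 1/2 & 1/6 = 1/6

1/6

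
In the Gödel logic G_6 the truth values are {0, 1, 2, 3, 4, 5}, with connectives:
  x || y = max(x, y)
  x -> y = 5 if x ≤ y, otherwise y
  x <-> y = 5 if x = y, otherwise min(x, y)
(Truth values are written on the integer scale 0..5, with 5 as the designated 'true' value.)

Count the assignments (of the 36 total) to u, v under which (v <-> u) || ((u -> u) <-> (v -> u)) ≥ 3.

24

value 5: 21 assignments (counts)
value 4: 1 assignment (counts)
value 3: 2 assignments (counts)
value 2: 3 assignments
value 1: 4 assignments
value 0: 5 assignments
So 24 of the 36 assignments meet the threshold.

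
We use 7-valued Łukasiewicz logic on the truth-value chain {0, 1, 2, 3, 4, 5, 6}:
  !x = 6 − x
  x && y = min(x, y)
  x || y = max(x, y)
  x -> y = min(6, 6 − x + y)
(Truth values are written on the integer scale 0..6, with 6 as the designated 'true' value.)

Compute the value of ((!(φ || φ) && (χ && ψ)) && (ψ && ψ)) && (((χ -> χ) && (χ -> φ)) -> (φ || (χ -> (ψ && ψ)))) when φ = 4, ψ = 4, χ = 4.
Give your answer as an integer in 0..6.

2

φ || φ = 4 || 4 = 4
!(φ || φ) = !4 = 2
χ && ψ = 4 && 4 = 4
!(φ || φ) && (χ && ψ) = 2 && 4 = 2
ψ && ψ = 4 && 4 = 4
(!(φ || φ) && (χ && ψ)) && (ψ && ψ) = 2 && 4 = 2
χ -> χ = 4 -> 4 = 6
χ -> φ = 4 -> 4 = 6
(χ -> χ) && (χ -> φ) = 6 && 6 = 6
ψ && ψ = 4 && 4 = 4
χ -> (ψ && ψ) = 4 -> 4 = 6
φ || (χ -> (ψ && ψ)) = 4 || 6 = 6
((χ -> χ) && (χ -> φ)) -> (φ || (χ -> (ψ && ψ))) = 6 -> 6 = 6
((!(φ || φ) && (χ && ψ)) && (ψ && ψ)) && (((χ -> χ) && (χ -> φ)) -> (φ || (χ -> (ψ && ψ)))) = 2 && 6 = 2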